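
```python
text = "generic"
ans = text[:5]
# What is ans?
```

text has length 7. The slice text[:5] selects indices [0, 1, 2, 3, 4] (0->'g', 1->'e', 2->'n', 3->'e', 4->'r'), giving 'gener'.

'gener'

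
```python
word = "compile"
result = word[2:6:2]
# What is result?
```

word has length 7. The slice word[2:6:2] selects indices [2, 4] (2->'m', 4->'i'), giving 'mi'.

'mi'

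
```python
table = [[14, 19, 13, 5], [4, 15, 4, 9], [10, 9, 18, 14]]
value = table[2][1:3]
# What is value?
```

table[2] = [10, 9, 18, 14]. table[2] has length 4. The slice table[2][1:3] selects indices [1, 2] (1->9, 2->18), giving [9, 18].

[9, 18]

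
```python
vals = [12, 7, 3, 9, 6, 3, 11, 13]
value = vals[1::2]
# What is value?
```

vals has length 8. The slice vals[1::2] selects indices [1, 3, 5, 7] (1->7, 3->9, 5->3, 7->13), giving [7, 9, 3, 13].

[7, 9, 3, 13]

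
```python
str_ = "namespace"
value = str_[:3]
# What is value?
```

str_ has length 9. The slice str_[:3] selects indices [0, 1, 2] (0->'n', 1->'a', 2->'m'), giving 'nam'.

'nam'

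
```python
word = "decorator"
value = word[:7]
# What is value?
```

word has length 9. The slice word[:7] selects indices [0, 1, 2, 3, 4, 5, 6] (0->'d', 1->'e', 2->'c', 3->'o', 4->'r', 5->'a', 6->'t'), giving 'decorat'.

'decorat'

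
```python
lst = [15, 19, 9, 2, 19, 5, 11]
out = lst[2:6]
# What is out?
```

lst has length 7. The slice lst[2:6] selects indices [2, 3, 4, 5] (2->9, 3->2, 4->19, 5->5), giving [9, 2, 19, 5].

[9, 2, 19, 5]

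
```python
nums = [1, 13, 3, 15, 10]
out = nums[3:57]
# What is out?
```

nums has length 5. The slice nums[3:57] selects indices [3, 4] (3->15, 4->10), giving [15, 10].

[15, 10]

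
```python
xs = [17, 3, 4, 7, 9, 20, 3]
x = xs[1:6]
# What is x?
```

xs has length 7. The slice xs[1:6] selects indices [1, 2, 3, 4, 5] (1->3, 2->4, 3->7, 4->9, 5->20), giving [3, 4, 7, 9, 20].

[3, 4, 7, 9, 20]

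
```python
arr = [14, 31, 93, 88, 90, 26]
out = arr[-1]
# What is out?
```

arr has length 6. Negative index -1 maps to positive index 6 + (-1) = 5. arr[5] = 26.

26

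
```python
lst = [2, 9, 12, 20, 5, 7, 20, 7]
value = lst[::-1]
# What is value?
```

lst has length 8. The slice lst[::-1] selects indices [7, 6, 5, 4, 3, 2, 1, 0] (7->7, 6->20, 5->7, 4->5, 3->20, 2->12, 1->9, 0->2), giving [7, 20, 7, 5, 20, 12, 9, 2].

[7, 20, 7, 5, 20, 12, 9, 2]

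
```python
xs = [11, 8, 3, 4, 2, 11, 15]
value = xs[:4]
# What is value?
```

xs has length 7. The slice xs[:4] selects indices [0, 1, 2, 3] (0->11, 1->8, 2->3, 3->4), giving [11, 8, 3, 4].

[11, 8, 3, 4]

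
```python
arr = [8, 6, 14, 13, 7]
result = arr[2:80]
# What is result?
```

arr has length 5. The slice arr[2:80] selects indices [2, 3, 4] (2->14, 3->13, 4->7), giving [14, 13, 7].

[14, 13, 7]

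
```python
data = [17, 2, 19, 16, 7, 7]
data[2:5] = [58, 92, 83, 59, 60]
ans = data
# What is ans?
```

data starts as [17, 2, 19, 16, 7, 7] (length 6). The slice data[2:5] covers indices [2, 3, 4] with values [19, 16, 7]. Replacing that slice with [58, 92, 83, 59, 60] (different length) produces [17, 2, 58, 92, 83, 59, 60, 7].

[17, 2, 58, 92, 83, 59, 60, 7]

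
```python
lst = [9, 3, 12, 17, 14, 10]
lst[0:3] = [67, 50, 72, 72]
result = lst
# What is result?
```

lst starts as [9, 3, 12, 17, 14, 10] (length 6). The slice lst[0:3] covers indices [0, 1, 2] with values [9, 3, 12]. Replacing that slice with [67, 50, 72, 72] (different length) produces [67, 50, 72, 72, 17, 14, 10].

[67, 50, 72, 72, 17, 14, 10]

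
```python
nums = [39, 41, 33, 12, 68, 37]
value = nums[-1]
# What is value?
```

nums has length 6. Negative index -1 maps to positive index 6 + (-1) = 5. nums[5] = 37.

37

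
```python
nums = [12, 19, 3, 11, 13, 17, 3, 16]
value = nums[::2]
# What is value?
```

nums has length 8. The slice nums[::2] selects indices [0, 2, 4, 6] (0->12, 2->3, 4->13, 6->3), giving [12, 3, 13, 3].

[12, 3, 13, 3]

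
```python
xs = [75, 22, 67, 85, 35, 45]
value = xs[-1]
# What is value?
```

xs has length 6. Negative index -1 maps to positive index 6 + (-1) = 5. xs[5] = 45.

45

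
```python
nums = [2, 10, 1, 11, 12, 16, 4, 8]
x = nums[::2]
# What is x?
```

nums has length 8. The slice nums[::2] selects indices [0, 2, 4, 6] (0->2, 2->1, 4->12, 6->4), giving [2, 1, 12, 4].

[2, 1, 12, 4]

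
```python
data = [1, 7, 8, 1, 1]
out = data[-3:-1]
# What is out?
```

data has length 5. The slice data[-3:-1] selects indices [2, 3] (2->8, 3->1), giving [8, 1].

[8, 1]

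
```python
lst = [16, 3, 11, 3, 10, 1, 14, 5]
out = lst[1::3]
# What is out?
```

lst has length 8. The slice lst[1::3] selects indices [1, 4, 7] (1->3, 4->10, 7->5), giving [3, 10, 5].

[3, 10, 5]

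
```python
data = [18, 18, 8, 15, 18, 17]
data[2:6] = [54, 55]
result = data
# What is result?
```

data starts as [18, 18, 8, 15, 18, 17] (length 6). The slice data[2:6] covers indices [2, 3, 4, 5] with values [8, 15, 18, 17]. Replacing that slice with [54, 55] (different length) produces [18, 18, 54, 55].

[18, 18, 54, 55]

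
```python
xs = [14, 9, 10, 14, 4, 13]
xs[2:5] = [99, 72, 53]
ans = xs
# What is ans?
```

xs starts as [14, 9, 10, 14, 4, 13] (length 6). The slice xs[2:5] covers indices [2, 3, 4] with values [10, 14, 4]. Replacing that slice with [99, 72, 53] (same length) produces [14, 9, 99, 72, 53, 13].

[14, 9, 99, 72, 53, 13]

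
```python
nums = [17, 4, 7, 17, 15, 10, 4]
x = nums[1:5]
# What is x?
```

nums has length 7. The slice nums[1:5] selects indices [1, 2, 3, 4] (1->4, 2->7, 3->17, 4->15), giving [4, 7, 17, 15].

[4, 7, 17, 15]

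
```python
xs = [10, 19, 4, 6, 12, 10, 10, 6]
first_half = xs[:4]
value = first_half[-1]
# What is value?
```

xs has length 8. The slice xs[:4] selects indices [0, 1, 2, 3] (0->10, 1->19, 2->4, 3->6), giving [10, 19, 4, 6]. So first_half = [10, 19, 4, 6]. Then first_half[-1] = 6.

6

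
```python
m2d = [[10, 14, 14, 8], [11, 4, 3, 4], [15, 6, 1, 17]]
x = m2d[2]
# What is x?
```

m2d has 3 rows. Row 2 is [15, 6, 1, 17].

[15, 6, 1, 17]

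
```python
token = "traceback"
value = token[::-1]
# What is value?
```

token has length 9. The slice token[::-1] selects indices [8, 7, 6, 5, 4, 3, 2, 1, 0] (8->'k', 7->'c', 6->'a', 5->'b', 4->'e', 3->'c', 2->'a', 1->'r', 0->'t'), giving 'kcabecart'.

'kcabecart'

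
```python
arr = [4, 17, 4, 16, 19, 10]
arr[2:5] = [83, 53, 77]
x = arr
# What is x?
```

arr starts as [4, 17, 4, 16, 19, 10] (length 6). The slice arr[2:5] covers indices [2, 3, 4] with values [4, 16, 19]. Replacing that slice with [83, 53, 77] (same length) produces [4, 17, 83, 53, 77, 10].

[4, 17, 83, 53, 77, 10]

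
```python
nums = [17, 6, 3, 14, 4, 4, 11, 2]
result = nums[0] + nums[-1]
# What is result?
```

nums has length 8. nums[0] = 17.
nums has length 8. Negative index -1 maps to positive index 8 + (-1) = 7. nums[7] = 2.
Sum: 17 + 2 = 19.

19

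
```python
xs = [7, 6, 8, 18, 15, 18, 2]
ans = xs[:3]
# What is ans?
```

xs has length 7. The slice xs[:3] selects indices [0, 1, 2] (0->7, 1->6, 2->8), giving [7, 6, 8].

[7, 6, 8]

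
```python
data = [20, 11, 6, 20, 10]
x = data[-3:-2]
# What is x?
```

data has length 5. The slice data[-3:-2] selects indices [2] (2->6), giving [6].

[6]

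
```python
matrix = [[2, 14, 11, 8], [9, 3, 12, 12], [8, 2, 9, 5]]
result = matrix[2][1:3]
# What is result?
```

matrix[2] = [8, 2, 9, 5]. matrix[2] has length 4. The slice matrix[2][1:3] selects indices [1, 2] (1->2, 2->9), giving [2, 9].

[2, 9]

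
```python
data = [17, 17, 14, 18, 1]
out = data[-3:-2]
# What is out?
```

data has length 5. The slice data[-3:-2] selects indices [2] (2->14), giving [14].

[14]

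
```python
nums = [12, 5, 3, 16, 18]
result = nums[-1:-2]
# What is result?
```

nums has length 5. The slice nums[-1:-2] resolves to an empty index range, so the result is [].

[]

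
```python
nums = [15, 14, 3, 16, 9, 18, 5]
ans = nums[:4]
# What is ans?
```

nums has length 7. The slice nums[:4] selects indices [0, 1, 2, 3] (0->15, 1->14, 2->3, 3->16), giving [15, 14, 3, 16].

[15, 14, 3, 16]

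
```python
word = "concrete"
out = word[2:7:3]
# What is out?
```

word has length 8. The slice word[2:7:3] selects indices [2, 5] (2->'n', 5->'e'), giving 'ne'.

'ne'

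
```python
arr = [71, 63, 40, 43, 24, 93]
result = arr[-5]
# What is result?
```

arr has length 6. Negative index -5 maps to positive index 6 + (-5) = 1. arr[1] = 63.

63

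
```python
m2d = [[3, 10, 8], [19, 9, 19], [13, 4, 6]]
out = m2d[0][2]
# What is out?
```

m2d[0] = [3, 10, 8]. Taking column 2 of that row yields 8.

8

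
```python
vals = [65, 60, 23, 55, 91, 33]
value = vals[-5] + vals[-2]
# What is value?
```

vals has length 6. Negative index -5 maps to positive index 6 + (-5) = 1. vals[1] = 60.
vals has length 6. Negative index -2 maps to positive index 6 + (-2) = 4. vals[4] = 91.
Sum: 60 + 91 = 151.

151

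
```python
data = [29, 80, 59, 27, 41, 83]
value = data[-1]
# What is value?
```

data has length 6. Negative index -1 maps to positive index 6 + (-1) = 5. data[5] = 83.

83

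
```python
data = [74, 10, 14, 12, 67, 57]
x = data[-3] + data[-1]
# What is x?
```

data has length 6. Negative index -3 maps to positive index 6 + (-3) = 3. data[3] = 12.
data has length 6. Negative index -1 maps to positive index 6 + (-1) = 5. data[5] = 57.
Sum: 12 + 57 = 69.

69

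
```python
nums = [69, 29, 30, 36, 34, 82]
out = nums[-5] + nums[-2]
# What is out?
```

nums has length 6. Negative index -5 maps to positive index 6 + (-5) = 1. nums[1] = 29.
nums has length 6. Negative index -2 maps to positive index 6 + (-2) = 4. nums[4] = 34.
Sum: 29 + 34 = 63.

63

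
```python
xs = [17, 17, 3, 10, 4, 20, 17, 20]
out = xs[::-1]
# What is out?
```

xs has length 8. The slice xs[::-1] selects indices [7, 6, 5, 4, 3, 2, 1, 0] (7->20, 6->17, 5->20, 4->4, 3->10, 2->3, 1->17, 0->17), giving [20, 17, 20, 4, 10, 3, 17, 17].

[20, 17, 20, 4, 10, 3, 17, 17]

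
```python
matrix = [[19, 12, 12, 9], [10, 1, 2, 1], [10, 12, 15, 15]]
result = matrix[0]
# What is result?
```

matrix has 3 rows. Row 0 is [19, 12, 12, 9].

[19, 12, 12, 9]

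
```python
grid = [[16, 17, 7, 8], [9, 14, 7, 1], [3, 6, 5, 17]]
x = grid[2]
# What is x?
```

grid has 3 rows. Row 2 is [3, 6, 5, 17].

[3, 6, 5, 17]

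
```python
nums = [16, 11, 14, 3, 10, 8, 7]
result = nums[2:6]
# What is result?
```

nums has length 7. The slice nums[2:6] selects indices [2, 3, 4, 5] (2->14, 3->3, 4->10, 5->8), giving [14, 3, 10, 8].

[14, 3, 10, 8]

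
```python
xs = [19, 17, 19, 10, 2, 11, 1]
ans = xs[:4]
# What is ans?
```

xs has length 7. The slice xs[:4] selects indices [0, 1, 2, 3] (0->19, 1->17, 2->19, 3->10), giving [19, 17, 19, 10].

[19, 17, 19, 10]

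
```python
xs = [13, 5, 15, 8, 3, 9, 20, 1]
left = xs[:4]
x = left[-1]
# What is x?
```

xs has length 8. The slice xs[:4] selects indices [0, 1, 2, 3] (0->13, 1->5, 2->15, 3->8), giving [13, 5, 15, 8]. So left = [13, 5, 15, 8]. Then left[-1] = 8.

8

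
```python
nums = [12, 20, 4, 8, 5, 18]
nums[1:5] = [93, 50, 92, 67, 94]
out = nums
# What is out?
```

nums starts as [12, 20, 4, 8, 5, 18] (length 6). The slice nums[1:5] covers indices [1, 2, 3, 4] with values [20, 4, 8, 5]. Replacing that slice with [93, 50, 92, 67, 94] (different length) produces [12, 93, 50, 92, 67, 94, 18].

[12, 93, 50, 92, 67, 94, 18]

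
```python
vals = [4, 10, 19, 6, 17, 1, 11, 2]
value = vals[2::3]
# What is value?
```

vals has length 8. The slice vals[2::3] selects indices [2, 5] (2->19, 5->1), giving [19, 1].

[19, 1]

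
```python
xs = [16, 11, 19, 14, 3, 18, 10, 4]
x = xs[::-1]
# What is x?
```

xs has length 8. The slice xs[::-1] selects indices [7, 6, 5, 4, 3, 2, 1, 0] (7->4, 6->10, 5->18, 4->3, 3->14, 2->19, 1->11, 0->16), giving [4, 10, 18, 3, 14, 19, 11, 16].

[4, 10, 18, 3, 14, 19, 11, 16]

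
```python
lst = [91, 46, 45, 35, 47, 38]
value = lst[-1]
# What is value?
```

lst has length 6. Negative index -1 maps to positive index 6 + (-1) = 5. lst[5] = 38.

38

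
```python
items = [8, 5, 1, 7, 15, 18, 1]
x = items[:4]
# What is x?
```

items has length 7. The slice items[:4] selects indices [0, 1, 2, 3] (0->8, 1->5, 2->1, 3->7), giving [8, 5, 1, 7].

[8, 5, 1, 7]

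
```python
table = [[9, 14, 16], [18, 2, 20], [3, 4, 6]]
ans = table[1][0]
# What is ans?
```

table[1] = [18, 2, 20]. Taking column 0 of that row yields 18.

18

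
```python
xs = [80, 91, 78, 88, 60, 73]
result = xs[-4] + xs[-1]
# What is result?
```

xs has length 6. Negative index -4 maps to positive index 6 + (-4) = 2. xs[2] = 78.
xs has length 6. Negative index -1 maps to positive index 6 + (-1) = 5. xs[5] = 73.
Sum: 78 + 73 = 151.

151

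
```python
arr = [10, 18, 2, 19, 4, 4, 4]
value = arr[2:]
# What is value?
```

arr has length 7. The slice arr[2:] selects indices [2, 3, 4, 5, 6] (2->2, 3->19, 4->4, 5->4, 6->4), giving [2, 19, 4, 4, 4].

[2, 19, 4, 4, 4]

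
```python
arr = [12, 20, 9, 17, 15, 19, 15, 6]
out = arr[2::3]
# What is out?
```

arr has length 8. The slice arr[2::3] selects indices [2, 5] (2->9, 5->19), giving [9, 19].

[9, 19]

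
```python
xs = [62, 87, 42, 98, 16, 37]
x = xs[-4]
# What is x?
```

xs has length 6. Negative index -4 maps to positive index 6 + (-4) = 2. xs[2] = 42.

42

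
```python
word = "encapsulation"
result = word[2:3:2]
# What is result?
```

word has length 13. The slice word[2:3:2] selects indices [2] (2->'c'), giving 'c'.

'c'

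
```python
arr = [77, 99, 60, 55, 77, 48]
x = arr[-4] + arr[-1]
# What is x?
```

arr has length 6. Negative index -4 maps to positive index 6 + (-4) = 2. arr[2] = 60.
arr has length 6. Negative index -1 maps to positive index 6 + (-1) = 5. arr[5] = 48.
Sum: 60 + 48 = 108.

108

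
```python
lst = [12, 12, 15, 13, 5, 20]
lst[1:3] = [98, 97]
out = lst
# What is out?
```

lst starts as [12, 12, 15, 13, 5, 20] (length 6). The slice lst[1:3] covers indices [1, 2] with values [12, 15]. Replacing that slice with [98, 97] (same length) produces [12, 98, 97, 13, 5, 20].

[12, 98, 97, 13, 5, 20]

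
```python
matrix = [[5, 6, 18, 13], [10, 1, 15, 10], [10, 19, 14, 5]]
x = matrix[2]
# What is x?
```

matrix has 3 rows. Row 2 is [10, 19, 14, 5].

[10, 19, 14, 5]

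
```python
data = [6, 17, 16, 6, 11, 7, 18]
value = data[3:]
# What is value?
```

data has length 7. The slice data[3:] selects indices [3, 4, 5, 6] (3->6, 4->11, 5->7, 6->18), giving [6, 11, 7, 18].

[6, 11, 7, 18]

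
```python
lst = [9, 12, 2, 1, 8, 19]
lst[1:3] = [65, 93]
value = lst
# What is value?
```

lst starts as [9, 12, 2, 1, 8, 19] (length 6). The slice lst[1:3] covers indices [1, 2] with values [12, 2]. Replacing that slice with [65, 93] (same length) produces [9, 65, 93, 1, 8, 19].

[9, 65, 93, 1, 8, 19]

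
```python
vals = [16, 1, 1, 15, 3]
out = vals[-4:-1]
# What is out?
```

vals has length 5. The slice vals[-4:-1] selects indices [1, 2, 3] (1->1, 2->1, 3->15), giving [1, 1, 15].

[1, 1, 15]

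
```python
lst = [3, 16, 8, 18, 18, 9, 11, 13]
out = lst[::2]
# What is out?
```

lst has length 8. The slice lst[::2] selects indices [0, 2, 4, 6] (0->3, 2->8, 4->18, 6->11), giving [3, 8, 18, 11].

[3, 8, 18, 11]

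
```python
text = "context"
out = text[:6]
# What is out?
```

text has length 7. The slice text[:6] selects indices [0, 1, 2, 3, 4, 5] (0->'c', 1->'o', 2->'n', 3->'t', 4->'e', 5->'x'), giving 'contex'.

'contex'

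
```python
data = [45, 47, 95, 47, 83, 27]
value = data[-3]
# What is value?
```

data has length 6. Negative index -3 maps to positive index 6 + (-3) = 3. data[3] = 47.

47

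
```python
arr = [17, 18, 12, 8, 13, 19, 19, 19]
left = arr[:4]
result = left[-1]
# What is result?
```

arr has length 8. The slice arr[:4] selects indices [0, 1, 2, 3] (0->17, 1->18, 2->12, 3->8), giving [17, 18, 12, 8]. So left = [17, 18, 12, 8]. Then left[-1] = 8.

8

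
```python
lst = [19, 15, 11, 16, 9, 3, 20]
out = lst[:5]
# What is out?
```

lst has length 7. The slice lst[:5] selects indices [0, 1, 2, 3, 4] (0->19, 1->15, 2->11, 3->16, 4->9), giving [19, 15, 11, 16, 9].

[19, 15, 11, 16, 9]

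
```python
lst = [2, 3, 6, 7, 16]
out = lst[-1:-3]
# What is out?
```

lst has length 5. The slice lst[-1:-3] resolves to an empty index range, so the result is [].

[]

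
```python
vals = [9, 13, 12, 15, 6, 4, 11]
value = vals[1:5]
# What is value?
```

vals has length 7. The slice vals[1:5] selects indices [1, 2, 3, 4] (1->13, 2->12, 3->15, 4->6), giving [13, 12, 15, 6].

[13, 12, 15, 6]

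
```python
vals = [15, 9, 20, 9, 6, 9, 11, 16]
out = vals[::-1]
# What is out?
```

vals has length 8. The slice vals[::-1] selects indices [7, 6, 5, 4, 3, 2, 1, 0] (7->16, 6->11, 5->9, 4->6, 3->9, 2->20, 1->9, 0->15), giving [16, 11, 9, 6, 9, 20, 9, 15].

[16, 11, 9, 6, 9, 20, 9, 15]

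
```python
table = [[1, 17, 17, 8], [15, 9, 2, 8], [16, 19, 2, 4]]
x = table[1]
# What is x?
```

table has 3 rows. Row 1 is [15, 9, 2, 8].

[15, 9, 2, 8]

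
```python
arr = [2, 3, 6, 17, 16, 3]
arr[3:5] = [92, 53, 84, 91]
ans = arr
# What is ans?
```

arr starts as [2, 3, 6, 17, 16, 3] (length 6). The slice arr[3:5] covers indices [3, 4] with values [17, 16]. Replacing that slice with [92, 53, 84, 91] (different length) produces [2, 3, 6, 92, 53, 84, 91, 3].

[2, 3, 6, 92, 53, 84, 91, 3]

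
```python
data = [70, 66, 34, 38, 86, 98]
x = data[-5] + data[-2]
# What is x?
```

data has length 6. Negative index -5 maps to positive index 6 + (-5) = 1. data[1] = 66.
data has length 6. Negative index -2 maps to positive index 6 + (-2) = 4. data[4] = 86.
Sum: 66 + 86 = 152.

152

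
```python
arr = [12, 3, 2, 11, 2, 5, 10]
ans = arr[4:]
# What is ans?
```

arr has length 7. The slice arr[4:] selects indices [4, 5, 6] (4->2, 5->5, 6->10), giving [2, 5, 10].

[2, 5, 10]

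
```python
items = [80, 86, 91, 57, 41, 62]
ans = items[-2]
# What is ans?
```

items has length 6. Negative index -2 maps to positive index 6 + (-2) = 4. items[4] = 41.

41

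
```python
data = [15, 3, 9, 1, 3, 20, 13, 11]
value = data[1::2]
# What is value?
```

data has length 8. The slice data[1::2] selects indices [1, 3, 5, 7] (1->3, 3->1, 5->20, 7->11), giving [3, 1, 20, 11].

[3, 1, 20, 11]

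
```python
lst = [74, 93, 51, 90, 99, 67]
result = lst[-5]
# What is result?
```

lst has length 6. Negative index -5 maps to positive index 6 + (-5) = 1. lst[1] = 93.

93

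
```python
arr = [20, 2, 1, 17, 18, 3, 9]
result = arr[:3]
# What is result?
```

arr has length 7. The slice arr[:3] selects indices [0, 1, 2] (0->20, 1->2, 2->1), giving [20, 2, 1].

[20, 2, 1]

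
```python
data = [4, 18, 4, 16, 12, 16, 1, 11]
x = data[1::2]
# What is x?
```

data has length 8. The slice data[1::2] selects indices [1, 3, 5, 7] (1->18, 3->16, 5->16, 7->11), giving [18, 16, 16, 11].

[18, 16, 16, 11]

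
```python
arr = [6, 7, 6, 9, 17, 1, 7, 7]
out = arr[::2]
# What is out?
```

arr has length 8. The slice arr[::2] selects indices [0, 2, 4, 6] (0->6, 2->6, 4->17, 6->7), giving [6, 6, 17, 7].

[6, 6, 17, 7]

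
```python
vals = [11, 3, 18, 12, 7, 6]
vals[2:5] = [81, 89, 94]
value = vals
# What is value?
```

vals starts as [11, 3, 18, 12, 7, 6] (length 6). The slice vals[2:5] covers indices [2, 3, 4] with values [18, 12, 7]. Replacing that slice with [81, 89, 94] (same length) produces [11, 3, 81, 89, 94, 6].

[11, 3, 81, 89, 94, 6]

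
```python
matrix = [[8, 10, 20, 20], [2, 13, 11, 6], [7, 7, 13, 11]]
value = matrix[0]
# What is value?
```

matrix has 3 rows. Row 0 is [8, 10, 20, 20].

[8, 10, 20, 20]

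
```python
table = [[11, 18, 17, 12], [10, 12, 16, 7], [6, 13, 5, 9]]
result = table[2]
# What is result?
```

table has 3 rows. Row 2 is [6, 13, 5, 9].

[6, 13, 5, 9]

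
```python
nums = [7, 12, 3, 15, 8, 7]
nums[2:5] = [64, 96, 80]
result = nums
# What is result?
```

nums starts as [7, 12, 3, 15, 8, 7] (length 6). The slice nums[2:5] covers indices [2, 3, 4] with values [3, 15, 8]. Replacing that slice with [64, 96, 80] (same length) produces [7, 12, 64, 96, 80, 7].

[7, 12, 64, 96, 80, 7]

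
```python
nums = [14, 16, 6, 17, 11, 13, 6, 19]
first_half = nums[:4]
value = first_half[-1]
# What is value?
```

nums has length 8. The slice nums[:4] selects indices [0, 1, 2, 3] (0->14, 1->16, 2->6, 3->17), giving [14, 16, 6, 17]. So first_half = [14, 16, 6, 17]. Then first_half[-1] = 17.

17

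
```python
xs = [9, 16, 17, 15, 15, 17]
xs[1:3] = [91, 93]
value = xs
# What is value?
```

xs starts as [9, 16, 17, 15, 15, 17] (length 6). The slice xs[1:3] covers indices [1, 2] with values [16, 17]. Replacing that slice with [91, 93] (same length) produces [9, 91, 93, 15, 15, 17].

[9, 91, 93, 15, 15, 17]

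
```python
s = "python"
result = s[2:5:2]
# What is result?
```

s has length 6. The slice s[2:5:2] selects indices [2, 4] (2->'t', 4->'o'), giving 'to'.

'to'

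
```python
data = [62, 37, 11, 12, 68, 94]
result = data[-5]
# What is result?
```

data has length 6. Negative index -5 maps to positive index 6 + (-5) = 1. data[1] = 37.

37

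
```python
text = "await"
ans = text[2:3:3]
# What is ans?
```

text has length 5. The slice text[2:3:3] selects indices [2] (2->'a'), giving 'a'.

'a'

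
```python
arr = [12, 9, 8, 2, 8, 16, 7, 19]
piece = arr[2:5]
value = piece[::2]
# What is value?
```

arr has length 8. The slice arr[2:5] selects indices [2, 3, 4] (2->8, 3->2, 4->8), giving [8, 2, 8]. So piece = [8, 2, 8]. piece has length 3. The slice piece[::2] selects indices [0, 2] (0->8, 2->8), giving [8, 8].

[8, 8]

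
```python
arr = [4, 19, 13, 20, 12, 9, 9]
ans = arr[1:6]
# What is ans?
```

arr has length 7. The slice arr[1:6] selects indices [1, 2, 3, 4, 5] (1->19, 2->13, 3->20, 4->12, 5->9), giving [19, 13, 20, 12, 9].

[19, 13, 20, 12, 9]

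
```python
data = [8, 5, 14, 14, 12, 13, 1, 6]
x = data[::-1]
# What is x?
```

data has length 8. The slice data[::-1] selects indices [7, 6, 5, 4, 3, 2, 1, 0] (7->6, 6->1, 5->13, 4->12, 3->14, 2->14, 1->5, 0->8), giving [6, 1, 13, 12, 14, 14, 5, 8].

[6, 1, 13, 12, 14, 14, 5, 8]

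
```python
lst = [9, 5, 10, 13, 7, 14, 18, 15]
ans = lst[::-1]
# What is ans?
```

lst has length 8. The slice lst[::-1] selects indices [7, 6, 5, 4, 3, 2, 1, 0] (7->15, 6->18, 5->14, 4->7, 3->13, 2->10, 1->5, 0->9), giving [15, 18, 14, 7, 13, 10, 5, 9].

[15, 18, 14, 7, 13, 10, 5, 9]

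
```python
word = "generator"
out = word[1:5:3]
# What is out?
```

word has length 9. The slice word[1:5:3] selects indices [1, 4] (1->'e', 4->'r'), giving 'er'.

'er'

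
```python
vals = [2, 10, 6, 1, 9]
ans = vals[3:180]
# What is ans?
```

vals has length 5. The slice vals[3:180] selects indices [3, 4] (3->1, 4->9), giving [1, 9].

[1, 9]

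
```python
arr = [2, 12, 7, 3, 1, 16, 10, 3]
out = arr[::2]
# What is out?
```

arr has length 8. The slice arr[::2] selects indices [0, 2, 4, 6] (0->2, 2->7, 4->1, 6->10), giving [2, 7, 1, 10].

[2, 7, 1, 10]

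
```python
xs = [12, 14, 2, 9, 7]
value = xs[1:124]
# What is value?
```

xs has length 5. The slice xs[1:124] selects indices [1, 2, 3, 4] (1->14, 2->2, 3->9, 4->7), giving [14, 2, 9, 7].

[14, 2, 9, 7]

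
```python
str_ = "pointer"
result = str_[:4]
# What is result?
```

str_ has length 7. The slice str_[:4] selects indices [0, 1, 2, 3] (0->'p', 1->'o', 2->'i', 3->'n'), giving 'poin'.

'poin'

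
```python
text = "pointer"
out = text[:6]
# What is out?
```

text has length 7. The slice text[:6] selects indices [0, 1, 2, 3, 4, 5] (0->'p', 1->'o', 2->'i', 3->'n', 4->'t', 5->'e'), giving 'pointe'.

'pointe'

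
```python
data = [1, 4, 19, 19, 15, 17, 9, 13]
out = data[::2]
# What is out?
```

data has length 8. The slice data[::2] selects indices [0, 2, 4, 6] (0->1, 2->19, 4->15, 6->9), giving [1, 19, 15, 9].

[1, 19, 15, 9]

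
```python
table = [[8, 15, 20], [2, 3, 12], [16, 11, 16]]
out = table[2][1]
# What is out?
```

table[2] = [16, 11, 16]. Taking column 1 of that row yields 11.

11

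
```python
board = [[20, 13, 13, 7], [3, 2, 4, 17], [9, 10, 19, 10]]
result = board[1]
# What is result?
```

board has 3 rows. Row 1 is [3, 2, 4, 17].

[3, 2, 4, 17]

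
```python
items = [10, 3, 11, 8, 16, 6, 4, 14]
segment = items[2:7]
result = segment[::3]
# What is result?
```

items has length 8. The slice items[2:7] selects indices [2, 3, 4, 5, 6] (2->11, 3->8, 4->16, 5->6, 6->4), giving [11, 8, 16, 6, 4]. So segment = [11, 8, 16, 6, 4]. segment has length 5. The slice segment[::3] selects indices [0, 3] (0->11, 3->6), giving [11, 6].

[11, 6]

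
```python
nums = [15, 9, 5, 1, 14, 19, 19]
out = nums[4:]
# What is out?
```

nums has length 7. The slice nums[4:] selects indices [4, 5, 6] (4->14, 5->19, 6->19), giving [14, 19, 19].

[14, 19, 19]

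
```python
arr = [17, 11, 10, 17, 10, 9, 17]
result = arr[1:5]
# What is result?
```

arr has length 7. The slice arr[1:5] selects indices [1, 2, 3, 4] (1->11, 2->10, 3->17, 4->10), giving [11, 10, 17, 10].

[11, 10, 17, 10]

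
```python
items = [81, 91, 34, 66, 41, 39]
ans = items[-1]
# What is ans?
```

items has length 6. Negative index -1 maps to positive index 6 + (-1) = 5. items[5] = 39.

39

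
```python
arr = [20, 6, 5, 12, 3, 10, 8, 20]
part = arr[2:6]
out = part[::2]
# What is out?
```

arr has length 8. The slice arr[2:6] selects indices [2, 3, 4, 5] (2->5, 3->12, 4->3, 5->10), giving [5, 12, 3, 10]. So part = [5, 12, 3, 10]. part has length 4. The slice part[::2] selects indices [0, 2] (0->5, 2->3), giving [5, 3].

[5, 3]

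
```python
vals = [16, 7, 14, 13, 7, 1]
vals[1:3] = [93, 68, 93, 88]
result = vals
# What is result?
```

vals starts as [16, 7, 14, 13, 7, 1] (length 6). The slice vals[1:3] covers indices [1, 2] with values [7, 14]. Replacing that slice with [93, 68, 93, 88] (different length) produces [16, 93, 68, 93, 88, 13, 7, 1].

[16, 93, 68, 93, 88, 13, 7, 1]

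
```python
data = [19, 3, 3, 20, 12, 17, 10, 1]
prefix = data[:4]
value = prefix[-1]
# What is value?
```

data has length 8. The slice data[:4] selects indices [0, 1, 2, 3] (0->19, 1->3, 2->3, 3->20), giving [19, 3, 3, 20]. So prefix = [19, 3, 3, 20]. Then prefix[-1] = 20.

20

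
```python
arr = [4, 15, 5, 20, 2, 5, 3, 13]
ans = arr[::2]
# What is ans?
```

arr has length 8. The slice arr[::2] selects indices [0, 2, 4, 6] (0->4, 2->5, 4->2, 6->3), giving [4, 5, 2, 3].

[4, 5, 2, 3]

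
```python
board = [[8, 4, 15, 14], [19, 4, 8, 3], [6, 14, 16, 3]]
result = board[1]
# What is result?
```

board has 3 rows. Row 1 is [19, 4, 8, 3].

[19, 4, 8, 3]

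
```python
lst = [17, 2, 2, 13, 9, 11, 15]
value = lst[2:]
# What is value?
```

lst has length 7. The slice lst[2:] selects indices [2, 3, 4, 5, 6] (2->2, 3->13, 4->9, 5->11, 6->15), giving [2, 13, 9, 11, 15].

[2, 13, 9, 11, 15]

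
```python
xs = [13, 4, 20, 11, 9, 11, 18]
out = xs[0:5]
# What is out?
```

xs has length 7. The slice xs[0:5] selects indices [0, 1, 2, 3, 4] (0->13, 1->4, 2->20, 3->11, 4->9), giving [13, 4, 20, 11, 9].

[13, 4, 20, 11, 9]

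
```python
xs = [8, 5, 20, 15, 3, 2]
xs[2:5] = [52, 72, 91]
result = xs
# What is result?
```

xs starts as [8, 5, 20, 15, 3, 2] (length 6). The slice xs[2:5] covers indices [2, 3, 4] with values [20, 15, 3]. Replacing that slice with [52, 72, 91] (same length) produces [8, 5, 52, 72, 91, 2].

[8, 5, 52, 72, 91, 2]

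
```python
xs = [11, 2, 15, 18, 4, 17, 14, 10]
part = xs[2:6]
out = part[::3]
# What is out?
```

xs has length 8. The slice xs[2:6] selects indices [2, 3, 4, 5] (2->15, 3->18, 4->4, 5->17), giving [15, 18, 4, 17]. So part = [15, 18, 4, 17]. part has length 4. The slice part[::3] selects indices [0, 3] (0->15, 3->17), giving [15, 17].

[15, 17]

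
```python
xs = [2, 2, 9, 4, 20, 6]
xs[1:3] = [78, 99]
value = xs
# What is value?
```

xs starts as [2, 2, 9, 4, 20, 6] (length 6). The slice xs[1:3] covers indices [1, 2] with values [2, 9]. Replacing that slice with [78, 99] (same length) produces [2, 78, 99, 4, 20, 6].

[2, 78, 99, 4, 20, 6]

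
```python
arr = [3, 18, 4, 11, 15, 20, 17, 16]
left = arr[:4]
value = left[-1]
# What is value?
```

arr has length 8. The slice arr[:4] selects indices [0, 1, 2, 3] (0->3, 1->18, 2->4, 3->11), giving [3, 18, 4, 11]. So left = [3, 18, 4, 11]. Then left[-1] = 11.

11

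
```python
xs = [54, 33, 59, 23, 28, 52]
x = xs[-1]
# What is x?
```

xs has length 6. Negative index -1 maps to positive index 6 + (-1) = 5. xs[5] = 52.

52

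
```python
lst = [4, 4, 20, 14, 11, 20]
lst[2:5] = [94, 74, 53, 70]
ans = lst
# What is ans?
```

lst starts as [4, 4, 20, 14, 11, 20] (length 6). The slice lst[2:5] covers indices [2, 3, 4] with values [20, 14, 11]. Replacing that slice with [94, 74, 53, 70] (different length) produces [4, 4, 94, 74, 53, 70, 20].

[4, 4, 94, 74, 53, 70, 20]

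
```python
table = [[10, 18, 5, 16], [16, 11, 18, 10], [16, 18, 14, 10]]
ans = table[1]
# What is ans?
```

table has 3 rows. Row 1 is [16, 11, 18, 10].

[16, 11, 18, 10]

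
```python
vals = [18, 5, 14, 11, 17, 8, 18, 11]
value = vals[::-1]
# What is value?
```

vals has length 8. The slice vals[::-1] selects indices [7, 6, 5, 4, 3, 2, 1, 0] (7->11, 6->18, 5->8, 4->17, 3->11, 2->14, 1->5, 0->18), giving [11, 18, 8, 17, 11, 14, 5, 18].

[11, 18, 8, 17, 11, 14, 5, 18]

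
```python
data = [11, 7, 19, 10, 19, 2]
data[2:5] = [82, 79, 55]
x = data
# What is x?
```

data starts as [11, 7, 19, 10, 19, 2] (length 6). The slice data[2:5] covers indices [2, 3, 4] with values [19, 10, 19]. Replacing that slice with [82, 79, 55] (same length) produces [11, 7, 82, 79, 55, 2].

[11, 7, 82, 79, 55, 2]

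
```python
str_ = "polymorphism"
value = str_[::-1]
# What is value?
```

str_ has length 12. The slice str_[::-1] selects indices [11, 10, 9, 8, 7, 6, 5, 4, 3, 2, 1, 0] (11->'m', 10->'s', 9->'i', 8->'h', 7->'p', 6->'r', 5->'o', 4->'m', 3->'y', 2->'l', 1->'o', 0->'p'), giving 'msihpromylop'.

'msihpromylop'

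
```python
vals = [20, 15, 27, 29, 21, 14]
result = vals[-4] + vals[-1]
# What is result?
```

vals has length 6. Negative index -4 maps to positive index 6 + (-4) = 2. vals[2] = 27.
vals has length 6. Negative index -1 maps to positive index 6 + (-1) = 5. vals[5] = 14.
Sum: 27 + 14 = 41.

41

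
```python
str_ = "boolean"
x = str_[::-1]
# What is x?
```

str_ has length 7. The slice str_[::-1] selects indices [6, 5, 4, 3, 2, 1, 0] (6->'n', 5->'a', 4->'e', 3->'l', 2->'o', 1->'o', 0->'b'), giving 'naeloob'.

'naeloob'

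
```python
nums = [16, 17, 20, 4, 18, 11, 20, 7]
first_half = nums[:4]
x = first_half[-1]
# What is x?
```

nums has length 8. The slice nums[:4] selects indices [0, 1, 2, 3] (0->16, 1->17, 2->20, 3->4), giving [16, 17, 20, 4]. So first_half = [16, 17, 20, 4]. Then first_half[-1] = 4.

4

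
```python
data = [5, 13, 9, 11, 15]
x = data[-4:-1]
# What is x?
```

data has length 5. The slice data[-4:-1] selects indices [1, 2, 3] (1->13, 2->9, 3->11), giving [13, 9, 11].

[13, 9, 11]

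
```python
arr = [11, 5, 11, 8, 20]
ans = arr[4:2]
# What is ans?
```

arr has length 5. The slice arr[4:2] resolves to an empty index range, so the result is [].

[]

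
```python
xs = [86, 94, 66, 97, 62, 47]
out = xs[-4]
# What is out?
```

xs has length 6. Negative index -4 maps to positive index 6 + (-4) = 2. xs[2] = 66.

66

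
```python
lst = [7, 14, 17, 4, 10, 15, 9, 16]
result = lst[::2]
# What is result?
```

lst has length 8. The slice lst[::2] selects indices [0, 2, 4, 6] (0->7, 2->17, 4->10, 6->9), giving [7, 17, 10, 9].

[7, 17, 10, 9]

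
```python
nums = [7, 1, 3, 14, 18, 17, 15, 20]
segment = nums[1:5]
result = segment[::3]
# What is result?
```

nums has length 8. The slice nums[1:5] selects indices [1, 2, 3, 4] (1->1, 2->3, 3->14, 4->18), giving [1, 3, 14, 18]. So segment = [1, 3, 14, 18]. segment has length 4. The slice segment[::3] selects indices [0, 3] (0->1, 3->18), giving [1, 18].

[1, 18]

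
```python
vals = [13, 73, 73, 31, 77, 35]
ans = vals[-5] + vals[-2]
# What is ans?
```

vals has length 6. Negative index -5 maps to positive index 6 + (-5) = 1. vals[1] = 73.
vals has length 6. Negative index -2 maps to positive index 6 + (-2) = 4. vals[4] = 77.
Sum: 73 + 77 = 150.

150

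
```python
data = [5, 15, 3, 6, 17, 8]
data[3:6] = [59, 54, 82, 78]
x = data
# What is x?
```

data starts as [5, 15, 3, 6, 17, 8] (length 6). The slice data[3:6] covers indices [3, 4, 5] with values [6, 17, 8]. Replacing that slice with [59, 54, 82, 78] (different length) produces [5, 15, 3, 59, 54, 82, 78].

[5, 15, 3, 59, 54, 82, 78]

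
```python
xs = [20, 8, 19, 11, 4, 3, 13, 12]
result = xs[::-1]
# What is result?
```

xs has length 8. The slice xs[::-1] selects indices [7, 6, 5, 4, 3, 2, 1, 0] (7->12, 6->13, 5->3, 4->4, 3->11, 2->19, 1->8, 0->20), giving [12, 13, 3, 4, 11, 19, 8, 20].

[12, 13, 3, 4, 11, 19, 8, 20]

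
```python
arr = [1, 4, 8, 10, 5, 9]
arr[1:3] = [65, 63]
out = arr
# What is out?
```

arr starts as [1, 4, 8, 10, 5, 9] (length 6). The slice arr[1:3] covers indices [1, 2] with values [4, 8]. Replacing that slice with [65, 63] (same length) produces [1, 65, 63, 10, 5, 9].

[1, 65, 63, 10, 5, 9]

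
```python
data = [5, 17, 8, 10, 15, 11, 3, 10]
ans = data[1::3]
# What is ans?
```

data has length 8. The slice data[1::3] selects indices [1, 4, 7] (1->17, 4->15, 7->10), giving [17, 15, 10].

[17, 15, 10]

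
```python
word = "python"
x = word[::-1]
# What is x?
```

word has length 6. The slice word[::-1] selects indices [5, 4, 3, 2, 1, 0] (5->'n', 4->'o', 3->'h', 2->'t', 1->'y', 0->'p'), giving 'nohtyp'.

'nohtyp'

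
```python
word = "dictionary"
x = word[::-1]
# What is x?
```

word has length 10. The slice word[::-1] selects indices [9, 8, 7, 6, 5, 4, 3, 2, 1, 0] (9->'y', 8->'r', 7->'a', 6->'n', 5->'o', 4->'i', 3->'t', 2->'c', 1->'i', 0->'d'), giving 'yranoitcid'.

'yranoitcid'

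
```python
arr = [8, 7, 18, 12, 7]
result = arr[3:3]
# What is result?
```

arr has length 5. The slice arr[3:3] resolves to an empty index range, so the result is [].

[]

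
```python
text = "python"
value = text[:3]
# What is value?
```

text has length 6. The slice text[:3] selects indices [0, 1, 2] (0->'p', 1->'y', 2->'t'), giving 'pyt'.

'pyt'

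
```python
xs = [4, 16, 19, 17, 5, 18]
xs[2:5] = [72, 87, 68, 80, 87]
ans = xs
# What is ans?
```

xs starts as [4, 16, 19, 17, 5, 18] (length 6). The slice xs[2:5] covers indices [2, 3, 4] with values [19, 17, 5]. Replacing that slice with [72, 87, 68, 80, 87] (different length) produces [4, 16, 72, 87, 68, 80, 87, 18].

[4, 16, 72, 87, 68, 80, 87, 18]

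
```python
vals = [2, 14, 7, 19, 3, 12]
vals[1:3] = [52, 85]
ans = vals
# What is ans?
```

vals starts as [2, 14, 7, 19, 3, 12] (length 6). The slice vals[1:3] covers indices [1, 2] with values [14, 7]. Replacing that slice with [52, 85] (same length) produces [2, 52, 85, 19, 3, 12].

[2, 52, 85, 19, 3, 12]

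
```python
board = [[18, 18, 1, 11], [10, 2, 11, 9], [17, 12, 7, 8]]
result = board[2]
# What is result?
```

board has 3 rows. Row 2 is [17, 12, 7, 8].

[17, 12, 7, 8]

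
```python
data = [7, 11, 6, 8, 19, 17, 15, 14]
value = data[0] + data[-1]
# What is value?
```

data has length 8. data[0] = 7.
data has length 8. Negative index -1 maps to positive index 8 + (-1) = 7. data[7] = 14.
Sum: 7 + 14 = 21.

21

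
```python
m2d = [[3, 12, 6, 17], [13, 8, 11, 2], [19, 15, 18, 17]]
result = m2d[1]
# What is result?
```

m2d has 3 rows. Row 1 is [13, 8, 11, 2].

[13, 8, 11, 2]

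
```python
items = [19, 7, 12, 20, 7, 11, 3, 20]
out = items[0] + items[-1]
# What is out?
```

items has length 8. items[0] = 19.
items has length 8. Negative index -1 maps to positive index 8 + (-1) = 7. items[7] = 20.
Sum: 19 + 20 = 39.

39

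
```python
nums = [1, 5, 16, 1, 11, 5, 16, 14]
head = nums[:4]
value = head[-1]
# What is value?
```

nums has length 8. The slice nums[:4] selects indices [0, 1, 2, 3] (0->1, 1->5, 2->16, 3->1), giving [1, 5, 16, 1]. So head = [1, 5, 16, 1]. Then head[-1] = 1.

1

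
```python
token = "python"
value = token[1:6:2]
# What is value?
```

token has length 6. The slice token[1:6:2] selects indices [1, 3, 5] (1->'y', 3->'h', 5->'n'), giving 'yhn'.

'yhn'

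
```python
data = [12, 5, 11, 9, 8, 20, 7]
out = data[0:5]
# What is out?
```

data has length 7. The slice data[0:5] selects indices [0, 1, 2, 3, 4] (0->12, 1->5, 2->11, 3->9, 4->8), giving [12, 5, 11, 9, 8].

[12, 5, 11, 9, 8]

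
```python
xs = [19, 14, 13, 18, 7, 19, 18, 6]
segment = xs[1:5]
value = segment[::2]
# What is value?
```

xs has length 8. The slice xs[1:5] selects indices [1, 2, 3, 4] (1->14, 2->13, 3->18, 4->7), giving [14, 13, 18, 7]. So segment = [14, 13, 18, 7]. segment has length 4. The slice segment[::2] selects indices [0, 2] (0->14, 2->18), giving [14, 18].

[14, 18]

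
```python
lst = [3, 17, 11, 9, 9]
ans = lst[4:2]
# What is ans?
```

lst has length 5. The slice lst[4:2] resolves to an empty index range, so the result is [].

[]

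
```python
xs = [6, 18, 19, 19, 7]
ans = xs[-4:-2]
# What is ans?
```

xs has length 5. The slice xs[-4:-2] selects indices [1, 2] (1->18, 2->19), giving [18, 19].

[18, 19]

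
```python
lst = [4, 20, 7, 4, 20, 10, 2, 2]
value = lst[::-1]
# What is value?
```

lst has length 8. The slice lst[::-1] selects indices [7, 6, 5, 4, 3, 2, 1, 0] (7->2, 6->2, 5->10, 4->20, 3->4, 2->7, 1->20, 0->4), giving [2, 2, 10, 20, 4, 7, 20, 4].

[2, 2, 10, 20, 4, 7, 20, 4]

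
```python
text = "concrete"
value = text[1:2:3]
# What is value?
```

text has length 8. The slice text[1:2:3] selects indices [1] (1->'o'), giving 'o'.

'o'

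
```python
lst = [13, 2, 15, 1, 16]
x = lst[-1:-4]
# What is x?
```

lst has length 5. The slice lst[-1:-4] resolves to an empty index range, so the result is [].

[]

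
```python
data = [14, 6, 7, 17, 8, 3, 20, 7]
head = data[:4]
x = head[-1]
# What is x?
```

data has length 8. The slice data[:4] selects indices [0, 1, 2, 3] (0->14, 1->6, 2->7, 3->17), giving [14, 6, 7, 17]. So head = [14, 6, 7, 17]. Then head[-1] = 17.

17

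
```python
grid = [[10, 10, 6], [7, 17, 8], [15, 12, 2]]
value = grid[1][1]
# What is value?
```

grid[1] = [7, 17, 8]. Taking column 1 of that row yields 17.

17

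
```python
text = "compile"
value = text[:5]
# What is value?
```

text has length 7. The slice text[:5] selects indices [0, 1, 2, 3, 4] (0->'c', 1->'o', 2->'m', 3->'p', 4->'i'), giving 'compi'.

'compi'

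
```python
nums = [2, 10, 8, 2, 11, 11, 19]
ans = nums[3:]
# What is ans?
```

nums has length 7. The slice nums[3:] selects indices [3, 4, 5, 6] (3->2, 4->11, 5->11, 6->19), giving [2, 11, 11, 19].

[2, 11, 11, 19]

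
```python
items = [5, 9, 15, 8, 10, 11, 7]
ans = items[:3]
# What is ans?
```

items has length 7. The slice items[:3] selects indices [0, 1, 2] (0->5, 1->9, 2->15), giving [5, 9, 15].

[5, 9, 15]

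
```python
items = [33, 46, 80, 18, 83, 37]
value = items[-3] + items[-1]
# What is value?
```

items has length 6. Negative index -3 maps to positive index 6 + (-3) = 3. items[3] = 18.
items has length 6. Negative index -1 maps to positive index 6 + (-1) = 5. items[5] = 37.
Sum: 18 + 37 = 55.

55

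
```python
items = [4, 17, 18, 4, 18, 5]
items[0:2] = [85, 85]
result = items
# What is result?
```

items starts as [4, 17, 18, 4, 18, 5] (length 6). The slice items[0:2] covers indices [0, 1] with values [4, 17]. Replacing that slice with [85, 85] (same length) produces [85, 85, 18, 4, 18, 5].

[85, 85, 18, 4, 18, 5]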